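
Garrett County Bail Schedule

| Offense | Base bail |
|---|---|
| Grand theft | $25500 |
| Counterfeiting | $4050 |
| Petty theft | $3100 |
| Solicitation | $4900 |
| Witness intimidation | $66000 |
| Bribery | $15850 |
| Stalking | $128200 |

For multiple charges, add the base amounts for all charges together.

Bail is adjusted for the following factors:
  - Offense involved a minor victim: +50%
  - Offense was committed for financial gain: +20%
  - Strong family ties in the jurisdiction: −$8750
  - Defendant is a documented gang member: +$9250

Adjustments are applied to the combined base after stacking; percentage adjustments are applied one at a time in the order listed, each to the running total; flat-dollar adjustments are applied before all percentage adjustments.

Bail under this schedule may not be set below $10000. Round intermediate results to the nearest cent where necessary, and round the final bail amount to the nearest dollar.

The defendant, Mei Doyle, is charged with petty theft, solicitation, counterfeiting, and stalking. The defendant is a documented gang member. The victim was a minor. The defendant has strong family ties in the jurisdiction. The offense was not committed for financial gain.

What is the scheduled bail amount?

Base amounts from the schedule: petty theft $3100; solicitation $4900; counterfeiting $4050; stalking $128200.
Stacking rule: sum of all bases. $3100 + $4900 + $4050 + $128200 = $140250.
Strong family ties in the jurisdiction (−$8750 flat): $140250 − $8750 = $131500.
Defendant is a documented gang member (+$9250 flat): $131500 + $9250 = $140750.
Offense involved a minor victim (+50%): $140750 × 1.5 = $211125.
$211125 is at or above the $10000 minimum.

$211125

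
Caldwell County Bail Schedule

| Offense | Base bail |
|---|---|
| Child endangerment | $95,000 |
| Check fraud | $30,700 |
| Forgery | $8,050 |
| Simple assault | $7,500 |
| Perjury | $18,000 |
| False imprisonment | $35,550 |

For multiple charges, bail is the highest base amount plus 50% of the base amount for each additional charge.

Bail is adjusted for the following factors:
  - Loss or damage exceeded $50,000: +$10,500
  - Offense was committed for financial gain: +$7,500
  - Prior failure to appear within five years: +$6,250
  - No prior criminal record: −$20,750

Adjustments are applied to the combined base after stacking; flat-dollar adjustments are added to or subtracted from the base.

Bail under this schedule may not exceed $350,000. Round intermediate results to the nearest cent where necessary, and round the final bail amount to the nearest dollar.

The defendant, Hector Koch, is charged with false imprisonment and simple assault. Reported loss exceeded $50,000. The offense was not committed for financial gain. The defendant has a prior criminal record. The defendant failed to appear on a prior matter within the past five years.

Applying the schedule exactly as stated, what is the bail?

$56,050

Base amounts from the schedule: false imprisonment $35,550; simple assault $7,500.
Stacking rule: highest base plus 50% of each additional charge. Highest is false imprisonment at $35,550. Additional: $7,500 × 50% = $3,750. Combined base = $35,550 + $3,750 = $39,300.
Loss or damage exceeded $50,000 (+$10,500 flat): $39,300 + $10,500 = $49,800.
Prior failure to appear within five years (+$6,250 flat): $49,800 + $6,250 = $56,050.
$56,050 is within the $350,000 maximum.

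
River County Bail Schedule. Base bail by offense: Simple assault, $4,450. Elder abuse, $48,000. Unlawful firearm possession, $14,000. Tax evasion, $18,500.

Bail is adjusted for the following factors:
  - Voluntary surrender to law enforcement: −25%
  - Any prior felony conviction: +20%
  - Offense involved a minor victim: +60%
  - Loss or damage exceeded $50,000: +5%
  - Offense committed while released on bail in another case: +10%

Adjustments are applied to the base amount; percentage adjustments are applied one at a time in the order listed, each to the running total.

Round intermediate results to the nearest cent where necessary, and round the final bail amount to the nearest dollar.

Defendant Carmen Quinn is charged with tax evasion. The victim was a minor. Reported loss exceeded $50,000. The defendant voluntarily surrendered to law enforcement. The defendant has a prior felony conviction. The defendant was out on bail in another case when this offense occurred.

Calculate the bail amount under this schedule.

Base amounts from the schedule: tax evasion $18,500.
Single charge. Combined base = $18,500.
Voluntary surrender to law enforcement (−25%): $18,500 × 0.75 = $13,875.
Any prior felony conviction (+20%): $13,875 × 1.2 = $16,650.
Offense involved a minor victim (+60%): $16,650 × 1.6 = $26,640.
Loss or damage exceeded $50,000 (+5%): $26,640 × 1.05 = $27,972.
Offense committed while released on bail in another case (+10%): $27,972 × 1.1 = $30,769.20.
Rounded to the nearest dollar: $30,769.

$30,769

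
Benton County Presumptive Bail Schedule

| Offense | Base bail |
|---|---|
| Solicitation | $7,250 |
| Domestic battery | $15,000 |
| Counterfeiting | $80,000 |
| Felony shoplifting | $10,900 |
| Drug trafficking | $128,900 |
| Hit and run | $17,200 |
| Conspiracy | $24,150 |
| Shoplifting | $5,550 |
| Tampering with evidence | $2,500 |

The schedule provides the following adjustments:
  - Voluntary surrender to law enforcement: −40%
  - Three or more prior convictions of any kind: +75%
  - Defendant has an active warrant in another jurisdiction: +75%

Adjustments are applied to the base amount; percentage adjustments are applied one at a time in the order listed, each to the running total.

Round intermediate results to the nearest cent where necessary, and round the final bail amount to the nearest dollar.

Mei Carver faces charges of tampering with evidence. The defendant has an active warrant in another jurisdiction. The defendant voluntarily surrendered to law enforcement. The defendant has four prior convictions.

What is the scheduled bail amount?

Base amounts from the schedule: tampering with evidence $2,500.
Single charge. Combined base = $2,500.
Voluntary surrender to law enforcement (−40%): $2,500 × 0.6 = $1,500.
Three or more prior convictions of any kind (+75%): $1,500 × 1.75 = $2,625.
Defendant has an active warrant in another jurisdiction (+75%): $2,625 × 1.75 = $4,593.75.
Rounded to the nearest dollar: $4,594.

$4,594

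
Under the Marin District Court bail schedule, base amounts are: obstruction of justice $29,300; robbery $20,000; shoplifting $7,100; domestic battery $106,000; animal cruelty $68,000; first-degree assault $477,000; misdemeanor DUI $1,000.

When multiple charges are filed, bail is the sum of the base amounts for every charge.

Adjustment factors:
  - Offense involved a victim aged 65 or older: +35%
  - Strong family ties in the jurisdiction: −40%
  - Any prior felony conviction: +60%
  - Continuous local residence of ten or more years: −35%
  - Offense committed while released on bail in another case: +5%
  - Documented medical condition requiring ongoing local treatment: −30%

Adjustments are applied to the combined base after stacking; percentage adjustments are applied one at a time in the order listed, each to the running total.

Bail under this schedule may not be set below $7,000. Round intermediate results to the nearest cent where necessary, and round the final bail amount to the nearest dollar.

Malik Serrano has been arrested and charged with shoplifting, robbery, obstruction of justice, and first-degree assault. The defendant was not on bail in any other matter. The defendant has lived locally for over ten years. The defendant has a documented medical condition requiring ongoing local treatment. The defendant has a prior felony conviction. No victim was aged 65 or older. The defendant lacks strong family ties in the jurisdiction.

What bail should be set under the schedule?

$388,315

Base amounts from the schedule: shoplifting $7,100; robbery $20,000; obstruction of justice $29,300; first-degree assault $477,000.
Stacking rule: sum of all bases. $7,100 + $20,000 + $29,300 + $477,000 = $533,400.
Any prior felony conviction (+60%): $533,400 × 1.6 = $853,440.
Continuous local residence of ten or more years (−35%): $853,440 × 0.65 = $554,736.
Documented medical condition requiring ongoing local treatment (−30%): $554,736 × 0.7 = $388,315.20.
$388,315.20 is at or above the $7,000 minimum.
Rounded to the nearest dollar: $388,315.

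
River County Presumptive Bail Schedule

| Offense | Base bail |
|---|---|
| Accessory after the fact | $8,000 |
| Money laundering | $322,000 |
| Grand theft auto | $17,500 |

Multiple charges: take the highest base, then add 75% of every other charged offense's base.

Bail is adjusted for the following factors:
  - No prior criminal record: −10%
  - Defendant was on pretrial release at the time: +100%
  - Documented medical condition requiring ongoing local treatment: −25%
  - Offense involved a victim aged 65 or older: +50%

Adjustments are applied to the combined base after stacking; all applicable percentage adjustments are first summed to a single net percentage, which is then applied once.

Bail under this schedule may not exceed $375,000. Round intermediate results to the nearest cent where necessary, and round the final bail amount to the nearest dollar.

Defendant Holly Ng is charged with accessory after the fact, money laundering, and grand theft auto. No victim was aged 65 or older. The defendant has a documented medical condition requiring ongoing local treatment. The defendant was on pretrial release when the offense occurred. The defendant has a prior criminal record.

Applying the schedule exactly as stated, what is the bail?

Base amounts from the schedule: accessory after the fact $8,000; money laundering $322,000; grand theft auto $17,500.
Stacking rule: highest base plus 75% of each additional charge. Highest is money laundering at $322,000. Additional: $8,000 × 75% = $6,000; $17,500 × 75% = $13,125. Combined base = $322,000 + $19,125 = $341,125.
Net percentage adjustment: +100% −25% = +75%. $341,125 × 1.75 = $596,968.75.
Result $596,968.75 exceeds the maximum of $375,000; bail is capped at $375,000.

$375,000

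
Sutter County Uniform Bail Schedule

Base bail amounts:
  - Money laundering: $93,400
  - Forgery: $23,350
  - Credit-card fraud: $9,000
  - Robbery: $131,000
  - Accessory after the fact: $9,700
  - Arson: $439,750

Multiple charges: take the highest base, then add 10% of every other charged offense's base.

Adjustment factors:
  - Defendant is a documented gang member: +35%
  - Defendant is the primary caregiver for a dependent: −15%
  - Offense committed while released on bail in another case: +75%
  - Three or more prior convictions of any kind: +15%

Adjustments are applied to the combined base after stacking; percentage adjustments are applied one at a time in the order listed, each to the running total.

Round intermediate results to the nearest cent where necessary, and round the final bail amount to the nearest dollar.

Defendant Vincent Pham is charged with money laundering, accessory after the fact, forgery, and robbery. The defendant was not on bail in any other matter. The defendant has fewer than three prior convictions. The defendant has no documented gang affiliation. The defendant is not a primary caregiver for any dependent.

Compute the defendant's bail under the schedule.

Base amounts from the schedule: money laundering $93,400; accessory after the fact $9,700; forgery $23,350; robbery $131,000.
Stacking rule: highest base plus 10% of each additional charge. Highest is robbery at $131,000. Additional: $93,400 × 10% = $9,340; $9,700 × 10% = $970; $23,350 × 10% = $2,335. Combined base = $131,000 + $12,645 = $143,645.
No adjustment factors apply to this defendant.

$143,645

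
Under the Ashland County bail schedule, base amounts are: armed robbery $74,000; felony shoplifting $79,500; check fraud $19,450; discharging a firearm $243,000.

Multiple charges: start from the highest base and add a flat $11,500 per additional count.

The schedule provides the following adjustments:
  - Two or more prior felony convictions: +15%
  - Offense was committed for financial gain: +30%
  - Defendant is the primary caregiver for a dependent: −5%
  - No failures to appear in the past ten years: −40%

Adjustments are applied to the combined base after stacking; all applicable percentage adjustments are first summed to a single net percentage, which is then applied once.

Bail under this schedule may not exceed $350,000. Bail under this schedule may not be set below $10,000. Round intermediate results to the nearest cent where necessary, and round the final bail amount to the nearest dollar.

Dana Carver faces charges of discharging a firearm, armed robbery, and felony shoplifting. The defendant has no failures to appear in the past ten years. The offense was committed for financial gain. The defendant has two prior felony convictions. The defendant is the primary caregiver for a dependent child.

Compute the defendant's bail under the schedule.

Base amounts from the schedule: discharging a firearm $243,000; armed robbery $74,000; felony shoplifting $79,500.
Stacking rule: highest base plus $11,500 per additional charge. Highest is discharging a firearm at $243,000; 2 additional charges → +$23,000. Combined base = $266,000.
Net percentage adjustment: +15% +30% −5% −40% = +0%. $266,000 × 1 = $266,000.
$266,000 is within the $350,000 maximum.
$266,000 is at or above the $10,000 minimum.

$266,000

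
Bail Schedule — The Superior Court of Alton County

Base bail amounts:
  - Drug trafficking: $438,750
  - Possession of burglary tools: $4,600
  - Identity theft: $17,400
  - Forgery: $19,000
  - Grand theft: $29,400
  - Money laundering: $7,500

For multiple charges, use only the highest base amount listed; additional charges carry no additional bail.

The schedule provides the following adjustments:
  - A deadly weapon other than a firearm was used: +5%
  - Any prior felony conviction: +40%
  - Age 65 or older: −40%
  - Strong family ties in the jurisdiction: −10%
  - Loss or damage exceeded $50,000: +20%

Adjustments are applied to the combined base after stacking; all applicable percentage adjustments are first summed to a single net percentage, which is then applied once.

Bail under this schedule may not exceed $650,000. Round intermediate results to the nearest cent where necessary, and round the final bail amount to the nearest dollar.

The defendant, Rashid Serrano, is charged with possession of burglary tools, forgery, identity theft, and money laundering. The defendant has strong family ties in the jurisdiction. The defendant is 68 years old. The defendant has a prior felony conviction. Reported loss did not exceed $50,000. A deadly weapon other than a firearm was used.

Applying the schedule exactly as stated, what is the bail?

Base amounts from the schedule: possession of burglary tools $4,600; forgery $19,000; identity theft $17,400; money laundering $7,500.
Stacking rule: use the highest base only. Highest is forgery at $19,000. Combined base = $19,000.
Net percentage adjustment: +5% +40% −40% −10% = −5%. $19,000 × 0.95 = $18,050.
$18,050 is within the $650,000 maximum.

$18,050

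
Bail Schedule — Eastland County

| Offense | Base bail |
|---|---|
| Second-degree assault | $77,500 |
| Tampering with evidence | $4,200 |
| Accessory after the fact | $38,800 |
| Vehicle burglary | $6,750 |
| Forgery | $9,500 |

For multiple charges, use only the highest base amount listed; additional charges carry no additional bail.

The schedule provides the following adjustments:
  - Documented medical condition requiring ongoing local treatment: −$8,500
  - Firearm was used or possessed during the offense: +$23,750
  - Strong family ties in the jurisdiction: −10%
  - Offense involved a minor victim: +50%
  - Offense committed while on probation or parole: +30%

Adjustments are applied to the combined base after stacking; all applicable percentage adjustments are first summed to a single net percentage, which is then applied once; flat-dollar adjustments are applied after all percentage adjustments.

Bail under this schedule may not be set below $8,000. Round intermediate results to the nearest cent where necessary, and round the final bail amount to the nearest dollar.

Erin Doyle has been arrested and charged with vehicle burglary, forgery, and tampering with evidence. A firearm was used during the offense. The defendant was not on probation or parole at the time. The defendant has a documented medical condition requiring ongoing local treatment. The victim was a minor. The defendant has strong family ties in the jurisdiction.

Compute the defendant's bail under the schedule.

$28,550

Base amounts from the schedule: vehicle burglary $6,750; forgery $9,500; tampering with evidence $4,200.
Stacking rule: use the highest base only. Highest is forgery at $9,500. Combined base = $9,500.
Net percentage adjustment: −10% +50% = +40%. $9,500 × 1.4 = $13,300.
Documented medical condition requiring ongoing local treatment (−$8,500 flat): $13,300 − $8,500 = $4,800.
Firearm was used or possessed during the offense (+$23,750 flat): $4,800 + $23,750 = $28,550.
$28,550 is at or above the $8,000 minimum.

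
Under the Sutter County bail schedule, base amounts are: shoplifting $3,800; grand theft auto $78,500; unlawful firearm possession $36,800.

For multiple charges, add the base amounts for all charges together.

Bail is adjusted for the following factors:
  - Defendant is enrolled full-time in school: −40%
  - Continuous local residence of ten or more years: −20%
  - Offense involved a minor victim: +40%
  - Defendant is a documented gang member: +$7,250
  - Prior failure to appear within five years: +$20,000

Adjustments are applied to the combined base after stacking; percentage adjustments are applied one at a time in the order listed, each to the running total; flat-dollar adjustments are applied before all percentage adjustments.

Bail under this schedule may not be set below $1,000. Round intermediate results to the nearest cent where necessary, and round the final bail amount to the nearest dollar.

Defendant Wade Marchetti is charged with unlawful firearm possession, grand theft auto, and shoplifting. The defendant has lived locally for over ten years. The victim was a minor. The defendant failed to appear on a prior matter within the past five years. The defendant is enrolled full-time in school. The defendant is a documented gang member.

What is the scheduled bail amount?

Base amounts from the schedule: unlawful firearm possession $36,800; grand theft auto $78,500; shoplifting $3,800.
Stacking rule: sum of all bases. $36,800 + $78,500 + $3,800 = $119,100.
Defendant is a documented gang member (+$7,250 flat): $119,100 + $7,250 = $126,350.
Prior failure to appear within five years (+$20,000 flat): $126,350 + $20,000 = $146,350.
Defendant is enrolled full-time in school (−40%): $146,350 × 0.6 = $87,810.
Continuous local residence of ten or more years (−20%): $87,810 × 0.8 = $70,248.
Offense involved a minor victim (+40%): $70,248 × 1.4 = $98,347.20.
$98,347.20 is at or above the $1,000 minimum.
Rounded to the nearest dollar: $98,347.

$98,347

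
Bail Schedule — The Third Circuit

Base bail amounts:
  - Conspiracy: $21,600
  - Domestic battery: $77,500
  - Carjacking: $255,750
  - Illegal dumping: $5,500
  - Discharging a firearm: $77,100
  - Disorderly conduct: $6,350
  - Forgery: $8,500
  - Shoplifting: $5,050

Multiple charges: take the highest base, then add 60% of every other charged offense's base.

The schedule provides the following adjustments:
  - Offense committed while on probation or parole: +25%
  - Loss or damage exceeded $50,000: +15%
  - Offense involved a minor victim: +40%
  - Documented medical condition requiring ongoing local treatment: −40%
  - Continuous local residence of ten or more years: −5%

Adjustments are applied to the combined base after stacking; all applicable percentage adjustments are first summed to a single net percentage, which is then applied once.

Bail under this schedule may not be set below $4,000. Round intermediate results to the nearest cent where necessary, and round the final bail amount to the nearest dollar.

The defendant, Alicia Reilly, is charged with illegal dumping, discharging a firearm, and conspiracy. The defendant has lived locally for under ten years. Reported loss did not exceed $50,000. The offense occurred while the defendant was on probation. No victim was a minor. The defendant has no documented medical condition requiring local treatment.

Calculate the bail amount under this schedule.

Base amounts from the schedule: illegal dumping $5,500; discharging a firearm $77,100; conspiracy $21,600.
Stacking rule: highest base plus 60% of each additional charge. Highest is discharging a firearm at $77,100. Additional: $5,500 × 60% = $3,300; $21,600 × 60% = $12,960. Combined base = $77,100 + $16,260 = $93,360.
Offense committed while on probation or parole (+25%): $93,360 × 1.25 = $116,700.
$116,700 is at or above the $4,000 minimum.

$116,700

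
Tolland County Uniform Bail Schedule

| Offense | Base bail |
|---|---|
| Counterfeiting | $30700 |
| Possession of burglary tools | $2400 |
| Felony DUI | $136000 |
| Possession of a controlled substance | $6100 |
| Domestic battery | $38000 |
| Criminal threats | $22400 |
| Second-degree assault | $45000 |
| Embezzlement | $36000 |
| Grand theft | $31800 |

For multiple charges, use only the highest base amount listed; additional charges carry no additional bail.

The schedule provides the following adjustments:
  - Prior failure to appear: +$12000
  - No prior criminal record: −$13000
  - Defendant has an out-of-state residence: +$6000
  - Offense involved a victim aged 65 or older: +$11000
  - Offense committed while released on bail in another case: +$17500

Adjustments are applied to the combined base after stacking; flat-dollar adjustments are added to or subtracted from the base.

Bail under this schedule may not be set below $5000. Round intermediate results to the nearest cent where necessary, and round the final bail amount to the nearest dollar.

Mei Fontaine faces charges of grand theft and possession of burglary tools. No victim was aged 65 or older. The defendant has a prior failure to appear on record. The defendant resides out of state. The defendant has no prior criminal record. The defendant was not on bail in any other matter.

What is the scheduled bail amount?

$36800

Base amounts from the schedule: grand theft $31800; possession of burglary tools $2400.
Stacking rule: use the highest base only. Highest is grand theft at $31800. Combined base = $31800.
Prior failure to appear (+$12000 flat): $31800 + $12000 = $43800.
No prior criminal record (−$13000 flat): $43800 − $13000 = $30800.
Defendant has an out-of-state residence (+$6000 flat): $30800 + $6000 = $36800.
$36800 is at or above the $5000 minimum.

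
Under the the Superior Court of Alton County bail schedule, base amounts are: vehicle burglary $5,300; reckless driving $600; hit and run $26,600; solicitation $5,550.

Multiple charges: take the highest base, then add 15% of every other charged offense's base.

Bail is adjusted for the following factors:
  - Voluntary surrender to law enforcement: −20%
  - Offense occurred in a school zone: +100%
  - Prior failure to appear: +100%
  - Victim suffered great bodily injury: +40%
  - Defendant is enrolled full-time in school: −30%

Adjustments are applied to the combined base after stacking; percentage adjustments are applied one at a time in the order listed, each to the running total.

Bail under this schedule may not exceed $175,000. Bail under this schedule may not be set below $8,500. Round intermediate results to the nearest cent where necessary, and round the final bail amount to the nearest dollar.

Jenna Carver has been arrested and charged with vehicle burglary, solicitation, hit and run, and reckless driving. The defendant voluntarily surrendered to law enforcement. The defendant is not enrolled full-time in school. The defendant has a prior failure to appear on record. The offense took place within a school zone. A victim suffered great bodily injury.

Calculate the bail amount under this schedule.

Base amounts from the schedule: vehicle burglary $5,300; solicitation $5,550; hit and run $26,600; reckless driving $600.
Stacking rule: highest base plus 15% of each additional charge. Highest is hit and run at $26,600. Additional: $5,300 × 15% = $795; $5,550 × 15% = $832.50; $600 × 15% = $90. Combined base = $26,600 + $1,717.50 = $28,317.50.
Voluntary surrender to law enforcement (−20%): $28,317.50 × 0.8 = $22,654.
Offense occurred in a school zone (+100%): $22,654 × 2 = $45,308.
Prior failure to appear (+100%): $45,308 × 2 = $90,616.
Victim suffered great bodily injury (+40%): $90,616 × 1.4 = $126,862.40.
$126,862.40 is within the $175,000 maximum.
$126,862.40 is at or above the $8,500 minimum.
Rounded to the nearest dollar: $126,862.

$126,862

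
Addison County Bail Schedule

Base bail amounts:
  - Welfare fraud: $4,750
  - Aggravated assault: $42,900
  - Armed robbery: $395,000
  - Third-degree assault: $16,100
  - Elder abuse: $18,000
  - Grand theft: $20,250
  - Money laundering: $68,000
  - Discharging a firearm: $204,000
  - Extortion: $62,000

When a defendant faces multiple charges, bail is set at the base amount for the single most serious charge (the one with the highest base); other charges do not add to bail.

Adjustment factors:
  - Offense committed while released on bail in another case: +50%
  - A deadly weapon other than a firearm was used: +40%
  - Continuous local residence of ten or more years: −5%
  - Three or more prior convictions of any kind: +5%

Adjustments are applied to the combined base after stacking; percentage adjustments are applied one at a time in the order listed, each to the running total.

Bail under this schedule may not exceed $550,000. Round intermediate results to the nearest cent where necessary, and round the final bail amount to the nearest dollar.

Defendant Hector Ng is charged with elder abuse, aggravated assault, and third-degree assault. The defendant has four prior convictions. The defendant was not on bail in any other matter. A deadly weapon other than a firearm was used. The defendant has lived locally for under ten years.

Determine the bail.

Base amounts from the schedule: elder abuse $18,000; aggravated assault $42,900; third-degree assault $16,100.
Stacking rule: use the highest base only. Highest is aggravated assault at $42,900. Combined base = $42,900.
A deadly weapon other than a firearm was used (+40%): $42,900 × 1.4 = $60,060.
Three or more prior convictions of any kind (+5%): $60,060 × 1.05 = $63,063.
$63,063 is within the $550,000 maximum.

$63,063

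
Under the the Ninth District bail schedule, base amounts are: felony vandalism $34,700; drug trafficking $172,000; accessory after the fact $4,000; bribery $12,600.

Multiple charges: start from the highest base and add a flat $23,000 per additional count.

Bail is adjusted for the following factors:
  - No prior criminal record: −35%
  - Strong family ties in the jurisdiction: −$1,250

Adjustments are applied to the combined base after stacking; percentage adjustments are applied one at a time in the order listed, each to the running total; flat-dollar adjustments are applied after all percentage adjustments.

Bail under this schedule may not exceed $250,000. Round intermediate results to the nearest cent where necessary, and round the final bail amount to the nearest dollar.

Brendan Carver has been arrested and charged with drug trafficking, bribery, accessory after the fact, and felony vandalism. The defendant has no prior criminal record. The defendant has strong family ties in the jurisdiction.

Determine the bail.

$155,400

Base amounts from the schedule: drug trafficking $172,000; bribery $12,600; accessory after the fact $4,000; felony vandalism $34,700.
Stacking rule: highest base plus $23,000 per additional charge. Highest is drug trafficking at $172,000; 3 additional charges → +$69,000. Combined base = $241,000.
No prior criminal record (−35%): $241,000 × 0.65 = $156,650.
Strong family ties in the jurisdiction (−$1,250 flat): $156,650 − $1,250 = $155,400.
$155,400 is within the $250,000 maximum.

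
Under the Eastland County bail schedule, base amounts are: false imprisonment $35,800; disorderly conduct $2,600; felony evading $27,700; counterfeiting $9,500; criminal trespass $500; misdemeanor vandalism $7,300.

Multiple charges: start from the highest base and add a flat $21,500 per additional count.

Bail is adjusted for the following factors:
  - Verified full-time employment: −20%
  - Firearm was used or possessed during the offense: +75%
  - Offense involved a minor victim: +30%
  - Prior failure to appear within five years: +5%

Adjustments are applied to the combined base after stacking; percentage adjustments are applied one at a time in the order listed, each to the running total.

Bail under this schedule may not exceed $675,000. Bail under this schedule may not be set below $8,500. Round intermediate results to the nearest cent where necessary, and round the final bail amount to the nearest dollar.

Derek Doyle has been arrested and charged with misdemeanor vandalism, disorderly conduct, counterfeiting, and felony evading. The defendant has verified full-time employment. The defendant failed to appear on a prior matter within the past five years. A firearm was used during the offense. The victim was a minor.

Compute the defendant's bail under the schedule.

$176,194

Base amounts from the schedule: misdemeanor vandalism $7,300; disorderly conduct $2,600; counterfeiting $9,500; felony evading $27,700.
Stacking rule: highest base plus $21,500 per additional charge. Highest is felony evading at $27,700; 3 additional charges → +$64,500. Combined base = $92,200.
Verified full-time employment (−20%): $92,200 × 0.8 = $73,760.
Firearm was used or possessed during the offense (+75%): $73,760 × 1.75 = $129,080.
Offense involved a minor victim (+30%): $129,080 × 1.3 = $167,804.
Prior failure to appear within five years (+5%): $167,804 × 1.05 = $176,194.20.
$176,194.20 is within the $675,000 maximum.
$176,194.20 is at or above the $8,500 minimum.
Rounded to the nearest dollar: $176,194.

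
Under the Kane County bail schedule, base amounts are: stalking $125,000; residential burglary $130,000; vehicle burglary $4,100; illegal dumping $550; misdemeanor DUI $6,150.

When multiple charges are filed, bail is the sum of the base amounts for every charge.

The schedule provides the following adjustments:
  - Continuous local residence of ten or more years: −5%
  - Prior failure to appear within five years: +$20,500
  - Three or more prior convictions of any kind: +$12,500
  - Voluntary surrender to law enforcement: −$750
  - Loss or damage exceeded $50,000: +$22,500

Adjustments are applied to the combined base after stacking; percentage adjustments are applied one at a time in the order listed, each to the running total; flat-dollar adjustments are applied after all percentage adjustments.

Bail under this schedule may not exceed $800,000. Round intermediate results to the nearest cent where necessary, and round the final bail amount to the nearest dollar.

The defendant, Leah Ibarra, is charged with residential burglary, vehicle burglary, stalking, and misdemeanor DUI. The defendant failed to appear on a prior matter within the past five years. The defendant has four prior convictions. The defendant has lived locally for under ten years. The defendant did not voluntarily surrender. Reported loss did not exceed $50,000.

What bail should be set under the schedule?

$298,250

Base amounts from the schedule: residential burglary $130,000; vehicle burglary $4,100; stalking $125,000; misdemeanor DUI $6,150.
Stacking rule: sum of all bases. $130,000 + $4,100 + $125,000 + $6,150 = $265,250.
Prior failure to appear within five years (+$20,500 flat): $265,250 + $20,500 = $285,750.
Three or more prior convictions of any kind (+$12,500 flat): $285,750 + $12,500 = $298,250.
$298,250 is within the $800,000 maximum.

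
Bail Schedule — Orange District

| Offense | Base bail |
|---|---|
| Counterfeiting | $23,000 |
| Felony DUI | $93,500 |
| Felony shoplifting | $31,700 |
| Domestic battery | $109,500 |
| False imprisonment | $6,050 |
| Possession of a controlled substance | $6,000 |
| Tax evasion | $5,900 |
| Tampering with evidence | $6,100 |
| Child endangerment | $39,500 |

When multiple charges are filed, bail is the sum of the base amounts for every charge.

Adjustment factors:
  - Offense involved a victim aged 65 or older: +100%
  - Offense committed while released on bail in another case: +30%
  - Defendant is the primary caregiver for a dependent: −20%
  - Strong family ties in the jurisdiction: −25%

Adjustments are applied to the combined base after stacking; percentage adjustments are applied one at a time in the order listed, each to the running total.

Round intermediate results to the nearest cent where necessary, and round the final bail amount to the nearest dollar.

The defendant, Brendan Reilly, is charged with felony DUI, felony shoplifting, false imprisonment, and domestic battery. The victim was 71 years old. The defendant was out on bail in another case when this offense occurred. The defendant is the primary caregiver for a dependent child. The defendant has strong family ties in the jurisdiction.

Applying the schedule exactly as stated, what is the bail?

Base amounts from the schedule: felony DUI $93,500; felony shoplifting $31,700; false imprisonment $6,050; domestic battery $109,500.
Stacking rule: sum of all bases. $93,500 + $31,700 + $6,050 + $109,500 = $240,750.
Offense involved a victim aged 65 or older (+100%): $240,750 × 2 = $481,500.
Offense committed while released on bail in another case (+30%): $481,500 × 1.3 = $625,950.
Defendant is the primary caregiver for a dependent (−20%): $625,950 × 0.8 = $500,760.
Strong family ties in the jurisdiction (−25%): $500,760 × 0.75 = $375,570.

$375,570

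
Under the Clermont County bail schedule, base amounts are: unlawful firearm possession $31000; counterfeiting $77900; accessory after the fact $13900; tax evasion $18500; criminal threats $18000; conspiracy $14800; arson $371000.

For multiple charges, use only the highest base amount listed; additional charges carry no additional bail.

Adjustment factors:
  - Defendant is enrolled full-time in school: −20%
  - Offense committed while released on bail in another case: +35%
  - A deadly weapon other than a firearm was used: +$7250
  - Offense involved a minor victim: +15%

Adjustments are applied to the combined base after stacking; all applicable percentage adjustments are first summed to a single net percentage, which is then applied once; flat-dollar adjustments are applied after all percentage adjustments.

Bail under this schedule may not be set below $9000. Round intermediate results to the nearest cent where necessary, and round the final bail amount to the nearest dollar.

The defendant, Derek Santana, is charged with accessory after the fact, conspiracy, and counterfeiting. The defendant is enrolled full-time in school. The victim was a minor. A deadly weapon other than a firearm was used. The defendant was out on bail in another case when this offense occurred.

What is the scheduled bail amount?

$108520

Base amounts from the schedule: accessory after the fact $13900; conspiracy $14800; counterfeiting $77900.
Stacking rule: use the highest base only. Highest is counterfeiting at $77900. Combined base = $77900.
Net percentage adjustment: −20% +35% +15% = +30%. $77900 × 1.3 = $101270.
A deadly weapon other than a firearm was used (+$7250 flat): $101270 + $7250 = $108520.
$108520 is at or above the $9000 minimum.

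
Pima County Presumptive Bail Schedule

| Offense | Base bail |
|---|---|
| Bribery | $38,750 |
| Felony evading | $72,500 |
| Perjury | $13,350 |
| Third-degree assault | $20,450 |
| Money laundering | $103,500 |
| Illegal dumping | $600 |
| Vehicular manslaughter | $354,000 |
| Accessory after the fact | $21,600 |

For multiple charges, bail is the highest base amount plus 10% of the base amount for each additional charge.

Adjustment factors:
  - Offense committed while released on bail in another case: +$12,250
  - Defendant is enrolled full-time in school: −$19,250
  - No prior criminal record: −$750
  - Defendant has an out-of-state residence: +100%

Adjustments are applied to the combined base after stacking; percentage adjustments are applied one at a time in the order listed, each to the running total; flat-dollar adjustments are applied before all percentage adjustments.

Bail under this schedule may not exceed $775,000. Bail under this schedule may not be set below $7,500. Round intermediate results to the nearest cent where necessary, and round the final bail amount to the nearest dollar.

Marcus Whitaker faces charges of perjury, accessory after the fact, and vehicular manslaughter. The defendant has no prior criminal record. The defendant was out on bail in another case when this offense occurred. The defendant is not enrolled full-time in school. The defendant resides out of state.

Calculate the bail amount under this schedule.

Base amounts from the schedule: perjury $13,350; accessory after the fact $21,600; vehicular manslaughter $354,000.
Stacking rule: highest base plus 10% of each additional charge. Highest is vehicular manslaughter at $354,000. Additional: $13,350 × 10% = $1,335; $21,600 × 10% = $2,160. Combined base = $354,000 + $3,495 = $357,495.
Offense committed while released on bail in another case (+$12,250 flat): $357,495 + $12,250 = $369,745.
No prior criminal record (−$750 flat): $369,745 − $750 = $368,995.
Defendant has an out-of-state residence (+100%): $368,995 × 2 = $737,990.
$737,990 is within the $775,000 maximum.
$737,990 is at or above the $7,500 minimum.

$737,990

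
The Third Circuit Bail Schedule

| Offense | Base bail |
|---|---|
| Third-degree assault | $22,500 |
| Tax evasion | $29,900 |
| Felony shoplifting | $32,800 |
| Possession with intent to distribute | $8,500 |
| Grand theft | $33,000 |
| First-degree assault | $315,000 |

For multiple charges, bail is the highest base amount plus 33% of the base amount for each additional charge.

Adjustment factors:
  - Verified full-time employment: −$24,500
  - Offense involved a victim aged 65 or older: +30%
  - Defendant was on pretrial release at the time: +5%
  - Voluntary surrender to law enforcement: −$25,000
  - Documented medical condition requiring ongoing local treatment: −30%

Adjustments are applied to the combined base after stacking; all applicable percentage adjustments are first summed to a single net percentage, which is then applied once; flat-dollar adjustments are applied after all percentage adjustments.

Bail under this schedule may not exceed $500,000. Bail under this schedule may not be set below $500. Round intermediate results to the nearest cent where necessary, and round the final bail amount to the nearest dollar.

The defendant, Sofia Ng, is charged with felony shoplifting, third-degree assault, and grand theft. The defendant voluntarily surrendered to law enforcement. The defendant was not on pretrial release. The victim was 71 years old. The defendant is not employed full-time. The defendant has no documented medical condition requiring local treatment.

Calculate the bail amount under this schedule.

Base amounts from the schedule: felony shoplifting $32,800; third-degree assault $22,500; grand theft $33,000.
Stacking rule: highest base plus 33% of each additional charge. Highest is grand theft at $33,000. Additional: $32,800 × 33% = $10,824; $22,500 × 33% = $7,425. Combined base = $33,000 + $18,249 = $51,249.
Offense involved a victim aged 65 or older (+30%): $51,249 × 1.3 = $66,623.70.
Voluntary surrender to law enforcement (−$25,000 flat): $66,623.70 − $25,000 = $41,623.70.
$41,623.70 is within the $500,000 maximum.
$41,623.70 is at or above the $500 minimum.
Rounded to the nearest dollar: $41,624.

$41,624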